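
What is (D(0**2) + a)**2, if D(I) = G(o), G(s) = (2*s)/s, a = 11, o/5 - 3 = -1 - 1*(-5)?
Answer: 169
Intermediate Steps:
o = 35 (o = 15 + 5*(-1 - 1*(-5)) = 15 + 5*(-1 + 5) = 15 + 5*4 = 15 + 20 = 35)
G(s) = 2
D(I) = 2
(D(0**2) + a)**2 = (2 + 11)**2 = 13**2 = 169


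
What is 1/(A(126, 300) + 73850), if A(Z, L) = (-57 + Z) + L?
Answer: 1/74219 ≈ 1.3474e-5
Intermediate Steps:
A(Z, L) = -57 + L + Z
1/(A(126, 300) + 73850) = 1/((-57 + 300 + 126) + 73850) = 1/(369 + 73850) = 1/74219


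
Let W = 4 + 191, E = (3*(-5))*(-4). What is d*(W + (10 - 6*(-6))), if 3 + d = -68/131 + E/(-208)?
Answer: -6250817/6812 ≈ -917.62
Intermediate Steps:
E = 60 (E = -15*(-4) = 60)
W = 195
d = -25937/6812 (d = -3 + (-68/131 + 60/(-208)) = -3 + (-68*1/131 + 60*(-1/208)) = -3 + (-68/131 - 15/52) = -3 - 5501/6812 = -25937/6812 ≈ -3.8075)
d*(W + (10 - 6*(-6))) = -25937*(195 + (10 - 6*(-6)))/6812 = -25937*(195 + (10 + 36))/6812 = -25937*(195 + 46)/6812 = -25937/6812*241 = -6250817/6812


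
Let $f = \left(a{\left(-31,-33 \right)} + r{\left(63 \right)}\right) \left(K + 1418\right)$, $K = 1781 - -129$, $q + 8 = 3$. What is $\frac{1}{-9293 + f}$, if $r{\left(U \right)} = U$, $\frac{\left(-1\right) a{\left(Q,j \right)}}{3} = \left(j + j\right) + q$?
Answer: $\frac{1}{909235} \approx 1.0998 \cdot 10^{-6}$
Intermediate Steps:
$q = -5$ ($q = -8 + 3 = -5$)
$a{\left(Q,j \right)} = 15 - 6 j$ ($a{\left(Q,j \right)} = - 3 \left(\left(j + j\right) - 5\right) = - 3 \left(2 j - 5\right) = - 3 \left(-5 + 2 j\right) = 15 - 6 j$)
$K = 1910$ ($K = 1781 + 129 = 1910$)
$f = 918528$ ($f = \left(\left(15 - -198\right) + 63\right) \left(1910 + 1418\right) = \left(\left(15 + 198\right) + 63\right) 3328 = \left(213 + 63\right) 3328 = 276 \cdot 3328 = 918528$)
$\frac{1}{-9293 + f} = \frac{1}{-9293 + 918528} = \frac{1}{909235}$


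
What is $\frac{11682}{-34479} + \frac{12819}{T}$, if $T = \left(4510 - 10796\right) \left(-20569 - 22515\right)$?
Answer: $- \frac{351483069563}{1037534497944} \approx -0.33877$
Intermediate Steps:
$T = 270826024$ ($T = \left(-6286\right) \left(-43084\right) = 270826024$)
$\frac{11682}{-34479} + \frac{12819}{T} = \frac{11682}{-34479} + \frac{12819}{270826024} = 11682 \left(- \frac{1}{34479}\right) + 12819 \cdot \frac{1}{270826024} = - \frac{1298}{3831} + \frac{12819}{270826024} = - \frac{351483069563}{1037534497944}$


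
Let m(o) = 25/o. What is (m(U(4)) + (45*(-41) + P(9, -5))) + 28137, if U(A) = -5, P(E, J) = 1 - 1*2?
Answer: 26286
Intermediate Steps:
P(E, J) = -1 (P(E, J) = 1 - 2 = -1)
(m(U(4)) + (45*(-41) + P(9, -5))) + 28137 = (25/(-5) + (45*(-41) - 1)) + 28137 = (25*(-⅕) + (-1845 - 1)) + 28137 = (-5 - 1846) + 28137 = -1851 + 28137 = 26286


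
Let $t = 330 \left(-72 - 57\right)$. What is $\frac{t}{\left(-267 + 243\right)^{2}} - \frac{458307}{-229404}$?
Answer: $- \frac{43989553}{611744} \approx -71.908$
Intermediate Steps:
$t = -42570$ ($t = 330 \left(-129\right) = -42570$)
$\frac{t}{\left(-267 + 243\right)^{2}} - \frac{458307}{-229404} = - \frac{42570}{\left(-267 + 243\right)^{2}} - \frac{458307}{-229404} = - \frac{42570}{\left(-24\right)^{2}} - - \frac{152769}{76468} = - \frac{42570}{576} + \frac{152769}{76468} = \left(-42570\right) \frac{1}{576} + \frac{152769}{76468} = - \frac{2365}{32} + \frac{152769}{76468} = - \frac{43989553}{611744}$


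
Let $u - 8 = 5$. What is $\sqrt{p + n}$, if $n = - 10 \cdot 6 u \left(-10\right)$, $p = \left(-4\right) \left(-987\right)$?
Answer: $2 \sqrt{2937} \approx 108.39$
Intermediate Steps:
$u = 13$ ($u = 8 + 5 = 13$)
$p = 3948$
$n = 7800$ ($n = - 10 \cdot 6 \cdot 13 \left(-10\right) = \left(-10\right) 78 \left(-10\right) = \left(-780\right) \left(-10\right) = 7800$)
$\sqrt{p + n} = \sqrt{3948 + 7800} = \sqrt{11748} = 2 \sqrt{2937}$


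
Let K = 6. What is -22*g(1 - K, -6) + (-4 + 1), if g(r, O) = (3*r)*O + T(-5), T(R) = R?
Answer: -1873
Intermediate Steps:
g(r, O) = -5 + 3*O*r (g(r, O) = (3*r)*O - 5 = 3*O*r - 5 = -5 + 3*O*r)
-22*g(1 - K, -6) + (-4 + 1) = -22*(-5 + 3*(-6)*(1 - 1*6)) + (-4 + 1) = -22*(-5 + 3*(-6)*(1 - 6)) - 3 = -22*(-5 + 3*(-6)*(-5)) - 3 = -22*(-5 + 90) - 3 = -22*85 - 3 = -1870 - 3 = -1873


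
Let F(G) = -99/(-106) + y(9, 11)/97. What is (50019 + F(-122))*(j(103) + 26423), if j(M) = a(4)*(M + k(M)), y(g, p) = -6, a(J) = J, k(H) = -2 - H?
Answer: 13585348744875/10282 ≈ 1.3213e+9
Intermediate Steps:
F(G) = 8967/10282 (F(G) = -99/(-106) - 6/97 = -99*(-1/106) - 6*1/97 = 99/106 - 6/97 = 8967/10282)
j(M) = -8 (j(M) = 4*(M + (-2 - M)) = 4*(-2) = -8)
(50019 + F(-122))*(j(103) + 26423) = (50019 + 8967/10282)*(-8 + 26423) = (514304325/10282)*26415 = 13585348744875/10282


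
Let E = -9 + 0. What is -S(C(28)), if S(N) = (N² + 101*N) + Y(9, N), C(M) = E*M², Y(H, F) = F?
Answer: -49067424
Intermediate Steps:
E = -9
C(M) = -9*M²
S(N) = N² + 102*N (S(N) = (N² + 101*N) + N = N² + 102*N)
-S(C(28)) = -(-9*28²)*(102 - 9*28²) = -(-9*784)*(102 - 9*784) = -(-7056)*(102 - 7056) = -(-7056)*(-6954) = -1*49067424 = -49067424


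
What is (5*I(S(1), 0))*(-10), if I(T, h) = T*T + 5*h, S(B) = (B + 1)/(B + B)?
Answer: -50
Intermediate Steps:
S(B) = (1 + B)/(2*B) (S(B) = (1 + B)/((2*B)) = (1 + B)*(1/(2*B)) = (1 + B)/(2*B))
I(T, h) = T² + 5*h
(5*I(S(1), 0))*(-10) = (5*(((½)*(1 + 1)/1)² + 5*0))*(-10) = (5*(((½)*1*2)² + 0))*(-10) = (5*(1² + 0))*(-10) = (5*(1 + 0))*(-10) = (5*1)*(-10) = 5*(-10) = -50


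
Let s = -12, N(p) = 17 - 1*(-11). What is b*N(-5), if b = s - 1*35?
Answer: -1316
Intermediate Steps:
N(p) = 28 (N(p) = 17 + 11 = 28)
b = -47 (b = -12 - 1*35 = -12 - 35 = -47)
b*N(-5) = -47*28 = -1316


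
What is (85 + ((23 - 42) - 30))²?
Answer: 1296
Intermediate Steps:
(85 + ((23 - 42) - 30))² = (85 + (-19 - 30))² = (85 - 49)² = 36² = 1296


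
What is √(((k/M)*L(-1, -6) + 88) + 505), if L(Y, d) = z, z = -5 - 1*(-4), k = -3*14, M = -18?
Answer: 2*√1329/3 ≈ 24.304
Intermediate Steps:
k = -42
z = -1 (z = -5 + 4 = -1)
L(Y, d) = -1
√(((k/M)*L(-1, -6) + 88) + 505) = √((-42/(-18)*(-1) + 88) + 505) = √((-42*(-1/18)*(-1) + 88) + 505) = √(((7/3)*(-1) + 88) + 505) = √((-7/3 + 88) + 505) = √(257/3 + 505) = √(1772/3) = 2*√1329/3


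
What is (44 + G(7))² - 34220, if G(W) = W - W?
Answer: -32284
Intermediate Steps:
G(W) = 0
(44 + G(7))² - 34220 = (44 + 0)² - 34220 = 44² - 34220 = 1936 - 34220 = -32284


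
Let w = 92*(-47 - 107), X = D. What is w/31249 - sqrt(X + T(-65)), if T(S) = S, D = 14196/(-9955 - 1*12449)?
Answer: -14168/31249 - I*sqrt(228778446)/1867 ≈ -0.45339 - 8.1015*I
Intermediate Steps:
D = -1183/1867 (D = 14196/(-9955 - 12449) = 14196/(-22404) = 14196*(-1/22404) = -1183/1867 ≈ -0.63364)
X = -1183/1867 ≈ -0.63364
w = -14168 (w = 92*(-154) = -14168)
w/31249 - sqrt(X + T(-65)) = -14168/31249 - sqrt(-1183/1867 - 65) = -14168*1/31249 - sqrt(-122538/1867) = -14168/31249 - I*sqrt(228778446)/1867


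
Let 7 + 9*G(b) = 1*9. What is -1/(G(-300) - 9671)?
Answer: 9/87037 ≈ 0.00010340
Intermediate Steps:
G(b) = 2/9 (G(b) = -7/9 + (1*9)/9 = -7/9 + (⅑)*9 = -7/9 + 1 = 2/9)
-1/(G(-300) - 9671) = -1/(2/9 - 9671) = -1/(-87037/9) = -1*(-9/87037) = 9/87037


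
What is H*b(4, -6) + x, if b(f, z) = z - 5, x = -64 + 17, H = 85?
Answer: -982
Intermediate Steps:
x = -47
b(f, z) = -5 + z
H*b(4, -6) + x = 85*(-5 - 6) - 47 = 85*(-11) - 47 = -935 - 47 = -982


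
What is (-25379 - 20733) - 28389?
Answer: -74501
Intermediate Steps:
(-25379 - 20733) - 28389 = -46112 - 28389 = -74501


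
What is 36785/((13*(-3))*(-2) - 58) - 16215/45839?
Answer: 14659681/7972 ≈ 1838.9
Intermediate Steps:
36785/((13*(-3))*(-2) - 58) - 16215/45839 = 36785/(-39*(-2) - 58) - 16215*1/45839 = 36785/(78 - 58) - 705/1993 = 36785/20 - 705/1993 = 36785*(1/20) - 705/1993 = 7357/4 - 705/1993 = 14659681/7972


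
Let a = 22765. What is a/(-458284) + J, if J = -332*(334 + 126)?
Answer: -69989155245/458284 ≈ -1.5272e+5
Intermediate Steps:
J = -152720 (J = -332*460 = -152720)
a/(-458284) + J = 22765/(-458284) - 152720 = 22765*(-1/458284) - 152720 = -22765/458284 - 152720 = -69989155245/458284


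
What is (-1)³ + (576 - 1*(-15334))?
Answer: 15909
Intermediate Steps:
(-1)³ + (576 - 1*(-15334)) = -1 + (576 + 15334) = -1 + 15910 = 15909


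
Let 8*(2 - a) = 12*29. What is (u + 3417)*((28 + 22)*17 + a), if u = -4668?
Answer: -2022867/2 ≈ -1.0114e+6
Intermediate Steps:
a = -83/2 (a = 2 - 3*29/2 = 2 - ⅛*348 = 2 - 87/2 = -83/2 ≈ -41.500)
(u + 3417)*((28 + 22)*17 + a) = (-4668 + 3417)*((28 + 22)*17 - 83/2) = -1251*(50*17 - 83/2) = -1251*(850 - 83/2) = -1251*1617/2 = -2022867/2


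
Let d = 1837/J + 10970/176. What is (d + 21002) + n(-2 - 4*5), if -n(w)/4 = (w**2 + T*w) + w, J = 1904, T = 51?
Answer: 496483685/20944 ≈ 23705.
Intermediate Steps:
d = 1325637/20944 (d = 1837/1904 + 10970/176 = 1837*(1/1904) + 10970*(1/176) = 1837/1904 + 5485/88 = 1325637/20944 ≈ 63.294)
n(w) = -208*w - 4*w**2 (n(w) = -4*((w**2 + 51*w) + w) = -4*(w**2 + 52*w) = -208*w - 4*w**2)
(d + 21002) + n(-2 - 4*5) = (1325637/20944 + 21002) - 4*(-2 - 4*5)*(52 + (-2 - 4*5)) = 441191525/20944 - 4*(-2 - 20)*(52 + (-2 - 20)) = 441191525/20944 - 4*(-22)*(52 - 22) = 441191525/20944 - 4*(-22)*30 = 441191525/20944 + 2640 = 496483685/20944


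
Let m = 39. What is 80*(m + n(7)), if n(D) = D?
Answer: 3680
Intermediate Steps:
80*(m + n(7)) = 80*(39 + 7) = 80*46 = 3680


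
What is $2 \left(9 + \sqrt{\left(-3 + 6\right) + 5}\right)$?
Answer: $18 + 4 \sqrt{2} \approx 23.657$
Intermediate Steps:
$2 \left(9 + \sqrt{\left(-3 + 6\right) + 5}\right) = 2 \left(9 + \sqrt{3 + 5}\right) = 2 \left(9 + \sqrt{8}\right) = 2 \left(9 + 2 \sqrt{2}\right) = 18 + 4 \sqrt{2}$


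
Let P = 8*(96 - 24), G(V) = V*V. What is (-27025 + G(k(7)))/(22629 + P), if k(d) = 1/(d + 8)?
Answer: -6080624/5221125 ≈ -1.1646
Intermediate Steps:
k(d) = 1/(8 + d)
G(V) = V²
P = 576 (P = 8*72 = 576)
(-27025 + G(k(7)))/(22629 + P) = (-27025 + (1/(8 + 7))²)/(22629 + 576) = (-27025 + (1/15)²)/23205 = (-27025 + (1/15)²)*(1/23205) = (-27025 + 1/225)*(1/23205) = -6080624/225*1/23205 = -6080624/5221125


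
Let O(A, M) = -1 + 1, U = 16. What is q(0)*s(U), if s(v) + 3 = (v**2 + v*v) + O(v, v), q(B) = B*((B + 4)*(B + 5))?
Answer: 0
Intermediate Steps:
q(B) = B*(4 + B)*(5 + B) (q(B) = B*((4 + B)*(5 + B)) = B*(4 + B)*(5 + B))
O(A, M) = 0
s(v) = -3 + 2*v**2 (s(v) = -3 + ((v**2 + v*v) + 0) = -3 + ((v**2 + v**2) + 0) = -3 + (2*v**2 + 0) = -3 + 2*v**2)
q(0)*s(U) = (0*(20 + 0**2 + 9*0))*(-3 + 2*16**2) = (0*(20 + 0 + 0))*(-3 + 2*256) = (0*20)*(-3 + 512) = 0*509 = 0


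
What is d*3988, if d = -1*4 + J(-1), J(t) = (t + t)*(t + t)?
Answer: 0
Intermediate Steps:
J(t) = 4*t² (J(t) = (2*t)*(2*t) = 4*t²)
d = 0 (d = -1*4 + 4*(-1)² = -4 + 4*1 = -4 + 4 = 0)
d*3988 = 0*3988 = 0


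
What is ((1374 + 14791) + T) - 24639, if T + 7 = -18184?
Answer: -26665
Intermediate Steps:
T = -18191 (T = -7 - 18184 = -18191)
((1374 + 14791) + T) - 24639 = ((1374 + 14791) - 18191) - 24639 = (16165 - 18191) - 24639 = -2026 - 24639 = -26665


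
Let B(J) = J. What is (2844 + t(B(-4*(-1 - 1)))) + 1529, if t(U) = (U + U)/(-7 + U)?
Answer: 4389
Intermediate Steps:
t(U) = 2*U/(-7 + U) (t(U) = (2*U)/(-7 + U) = 2*U/(-7 + U))
(2844 + t(B(-4*(-1 - 1)))) + 1529 = (2844 + 2*(-4*(-1 - 1))/(-7 - 4*(-1 - 1))) + 1529 = (2844 + 2*(-4*(-2))/(-7 - 4*(-2))) + 1529 = (2844 + 2*8/(-7 + 8)) + 1529 = (2844 + 2*8/1) + 1529 = (2844 + 2*8*1) + 1529 = (2844 + 16) + 1529 = 2860 + 1529 = 4389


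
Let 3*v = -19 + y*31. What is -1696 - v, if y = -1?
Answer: -5038/3 ≈ -1679.3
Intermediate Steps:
v = -50/3 (v = (-19 - 1*31)/3 = (-19 - 31)/3 = (⅓)*(-50) = -50/3 ≈ -16.667)
-1696 - v = -1696 - 1*(-50/3) = -1696 + 50/3 = -5038/3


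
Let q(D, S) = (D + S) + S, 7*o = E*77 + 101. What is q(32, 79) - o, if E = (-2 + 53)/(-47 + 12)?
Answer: 958/5 ≈ 191.60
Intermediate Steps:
E = -51/35 (E = 51/(-35) = 51*(-1/35) = -51/35 ≈ -1.4571)
o = -8/5 (o = (-51/35*77 + 101)/7 = (-561/5 + 101)/7 = (⅐)*(-56/5) = -8/5 ≈ -1.6000)
q(D, S) = D + 2*S
q(32, 79) - o = (32 + 2*79) - 1*(-8/5) = (32 + 158) + 8/5 = 190 + 8/5 = 958/5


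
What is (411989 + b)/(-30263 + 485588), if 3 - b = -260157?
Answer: 672149/455325 ≈ 1.4762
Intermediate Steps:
b = 260160 (b = 3 - 1*(-260157) = 3 + 260157 = 260160)
(411989 + b)/(-30263 + 485588) = (411989 + 260160)/(-30263 + 485588) = 672149/455325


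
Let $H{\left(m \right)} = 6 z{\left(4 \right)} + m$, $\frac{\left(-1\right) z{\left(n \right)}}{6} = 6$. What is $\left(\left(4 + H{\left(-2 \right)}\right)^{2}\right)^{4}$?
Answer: $4398556620369715456$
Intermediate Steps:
$z{\left(n \right)} = -36$ ($z{\left(n \right)} = \left(-6\right) 6 = -36$)
$H{\left(m \right)} = -216 + m$ ($H{\left(m \right)} = 6 \left(-36\right) + m = -216 + m$)
$\left(\left(4 + H{\left(-2 \right)}\right)^{2}\right)^{4} = \left(\left(4 - 218\right)^{2}\right)^{4} = \left(\left(-214\right)^{2}\right)^{4} = 45796^{4} = 4398556620369715456$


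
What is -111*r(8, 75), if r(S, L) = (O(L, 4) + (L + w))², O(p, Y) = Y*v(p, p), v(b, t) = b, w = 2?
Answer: -15776319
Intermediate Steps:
O(p, Y) = Y*p
r(S, L) = (2 + 5*L)² (r(S, L) = (4*L + (L + 2))² = (4*L + (2 + L))² = (2 + 5*L)²)
-111*r(8, 75) = -111*(2 + 5*75)² = -111*(2 + 375)² = -111*377² = -111*142129 = -15776319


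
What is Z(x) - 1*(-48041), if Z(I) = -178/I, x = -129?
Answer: 6197467/129 ≈ 48042.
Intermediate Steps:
Z(x) - 1*(-48041) = -178/(-129) - 1*(-48041) = -178*(-1/129) + 48041 = 178/129 + 48041 = 6197467/129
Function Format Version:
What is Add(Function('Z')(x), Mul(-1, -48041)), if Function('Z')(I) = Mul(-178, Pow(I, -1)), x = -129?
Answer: Rational(6197467, 129) ≈ 48042.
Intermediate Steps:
Add(Function('Z')(x), Mul(-1, -48041)) = Add(Mul(-178, Pow(-129, -1)), Mul(-1, -48041)) = Add(Mul(-178, Rational(-1, 129)), 48041) = Add(Rational(178, 129), 48041) = Rational(6197467, 129)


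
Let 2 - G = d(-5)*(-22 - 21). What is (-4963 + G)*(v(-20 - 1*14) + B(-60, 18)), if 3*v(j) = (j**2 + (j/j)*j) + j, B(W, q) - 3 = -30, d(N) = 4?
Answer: -4822523/3 ≈ -1.6075e+6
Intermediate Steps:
B(W, q) = -27 (B(W, q) = 3 - 30 = -27)
G = 174 (G = 2 - 4*(-22 - 21) = 2 - 4*(-43) = 2 - 1*(-172) = 2 + 172 = 174)
v(j) = j**2/3 + 2*j/3 (v(j) = ((j**2 + (j/j)*j) + j)/3 = ((j**2 + 1*j) + j)/3 = ((j**2 + j) + j)/3 = ((j + j**2) + j)/3 = (j**2 + 2*j)/3 = j**2/3 + 2*j/3)
(-4963 + G)*(v(-20 - 1*14) + B(-60, 18)) = (-4963 + 174)*((-20 - 1*14)*(2 + (-20 - 1*14))/3 - 27) = -4789*((-20 - 14)*(2 + (-20 - 14))/3 - 27) = -4789*((1/3)*(-34)*(2 - 34) - 27) = -4789*((1/3)*(-34)*(-32) - 27) = -4789*(1088/3 - 27) = -4789*1007/3 = -4822523/3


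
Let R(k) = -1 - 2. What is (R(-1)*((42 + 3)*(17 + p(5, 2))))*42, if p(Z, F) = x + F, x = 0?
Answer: -107730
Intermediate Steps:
R(k) = -3
p(Z, F) = F (p(Z, F) = 0 + F = F)
(R(-1)*((42 + 3)*(17 + p(5, 2))))*42 = -3*(42 + 3)*(17 + 2)*42 = -135*19*42 = -3*855*42 = -2565*42 = -107730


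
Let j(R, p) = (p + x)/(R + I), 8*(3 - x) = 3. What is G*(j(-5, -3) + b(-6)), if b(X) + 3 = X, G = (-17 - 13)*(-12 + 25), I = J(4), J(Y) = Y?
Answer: 13455/4 ≈ 3363.8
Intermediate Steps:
x = 21/8 (x = 3 - ⅛*3 = 3 - 3/8 = 21/8 ≈ 2.6250)
I = 4
G = -390 (G = -30*13 = -390)
b(X) = -3 + X
j(R, p) = (21/8 + p)/(4 + R) (j(R, p) = (p + 21/8)/(R + 4) = (21/8 + p)/(4 + R))
G*(j(-5, -3) + b(-6)) = -390*((21/8 - 3)/(4 - 5) + (-3 - 6)) = -390*(-3/8/(-1) - 9) = -390*(-1*(-3/8) - 9) = -390*(3/8 - 9) = -390*(-69/8) = 13455/4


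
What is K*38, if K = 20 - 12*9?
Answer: -3344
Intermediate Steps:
K = -88 (K = 20 - 108 = -88)
K*38 = -88*38 = -3344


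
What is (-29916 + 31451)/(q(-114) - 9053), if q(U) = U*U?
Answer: 1535/3943 ≈ 0.38930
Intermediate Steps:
q(U) = U²
(-29916 + 31451)/(q(-114) - 9053) = (-29916 + 31451)/((-114)² - 9053) = 1535/(12996 - 9053) = 1535/3943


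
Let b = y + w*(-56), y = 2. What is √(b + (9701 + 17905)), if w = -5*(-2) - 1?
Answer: 44*√14 ≈ 164.63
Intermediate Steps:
w = 9 (w = 10 - 1 = 9)
b = -502 (b = 2 + 9*(-56) = 2 - 504 = -502)
√(b + (9701 + 17905)) = √(-502 + (9701 + 17905)) = √(-502 + 27606) = √27104 = 44*√14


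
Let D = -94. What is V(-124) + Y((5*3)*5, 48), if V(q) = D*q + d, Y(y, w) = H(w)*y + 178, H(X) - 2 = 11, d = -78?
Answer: 12731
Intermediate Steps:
H(X) = 13 (H(X) = 2 + 11 = 13)
Y(y, w) = 178 + 13*y (Y(y, w) = 13*y + 178 = 178 + 13*y)
V(q) = -78 - 94*q (V(q) = -94*q - 78 = -78 - 94*q)
V(-124) + Y((5*3)*5, 48) = (-78 - 94*(-124)) + (178 + 13*((5*3)*5)) = (-78 + 11656) + (178 + 13*(15*5)) = 11578 + (178 + 13*75) = 11578 + (178 + 975) = 11578 + 1153 = 12731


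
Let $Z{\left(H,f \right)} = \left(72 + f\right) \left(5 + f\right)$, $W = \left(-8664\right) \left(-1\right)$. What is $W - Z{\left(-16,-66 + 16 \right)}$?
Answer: $9654$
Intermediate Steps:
$W = 8664$
$Z{\left(H,f \right)} = \left(5 + f\right) \left(72 + f\right)$
$W - Z{\left(-16,-66 + 16 \right)} = 8664 - \left(360 + \left(-66 + 16\right)^{2} + 77 \left(-66 + 16\right)\right) = 8664 - \left(360 + \left(-50\right)^{2} + 77 \left(-50\right)\right) = 8664 - \left(360 + 2500 - 3850\right) = 8664 - -990 = 8664 + 990 = 9654$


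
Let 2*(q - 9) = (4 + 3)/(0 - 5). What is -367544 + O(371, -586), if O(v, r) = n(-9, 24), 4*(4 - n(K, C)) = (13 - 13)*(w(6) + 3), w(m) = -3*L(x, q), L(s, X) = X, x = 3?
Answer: -367540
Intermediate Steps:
q = 83/10 (q = 9 + ((4 + 3)/(0 - 5))/2 = 9 + (7/(-5))/2 = 9 + (7*(-⅕))/2 = 9 + (½)*(-7/5) = 9 - 7/10 = 83/10 ≈ 8.3000)
w(m) = -249/10 (w(m) = -3*83/10 = -249/10)
n(K, C) = 4 (n(K, C) = 4 - (13 - 13)*(-249/10 + 3)/4 = 4 - 0*(-219)/10 = 4 - ¼*0 = 4 + 0 = 4)
O(v, r) = 4
-367544 + O(371, -586) = -367544 + 4 = -367540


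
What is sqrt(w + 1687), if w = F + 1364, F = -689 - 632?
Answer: sqrt(1730) ≈ 41.593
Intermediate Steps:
F = -1321
w = 43 (w = -1321 + 1364 = 43)
sqrt(w + 1687) = sqrt(43 + 1687) = sqrt(1730)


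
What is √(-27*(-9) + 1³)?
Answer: 2*√61 ≈ 15.620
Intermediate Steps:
√(-27*(-9) + 1³) = √(243 + 1) = √244 = 2*√61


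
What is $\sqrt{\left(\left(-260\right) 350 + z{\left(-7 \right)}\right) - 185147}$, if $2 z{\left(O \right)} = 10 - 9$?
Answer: $\frac{i \sqrt{1104586}}{2} \approx 525.5 i$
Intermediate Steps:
$z{\left(O \right)} = \frac{1}{2}$ ($z{\left(O \right)} = \frac{10 - 9}{2} = \frac{1}{2} \cdot 1 = \frac{1}{2}$)
$\sqrt{\left(\left(-260\right) 350 + z{\left(-7 \right)}\right) - 185147} = \sqrt{\left(\left(-260\right) 350 + \frac{1}{2}\right) - 185147} = \sqrt{\left(-91000 + \frac{1}{2}\right) - 185147} = \sqrt{- \frac{181999}{2} - 185147} = \sqrt{- \frac{552293}{2}} = \frac{i \sqrt{1104586}}{2}$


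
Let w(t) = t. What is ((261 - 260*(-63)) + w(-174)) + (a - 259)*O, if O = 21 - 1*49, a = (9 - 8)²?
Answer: 23691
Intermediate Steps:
a = 1 (a = 1² = 1)
O = -28 (O = 21 - 49 = -28)
((261 - 260*(-63)) + w(-174)) + (a - 259)*O = ((261 - 260*(-63)) - 174) + (1 - 259)*(-28) = ((261 + 16380) - 174) - 258*(-28) = (16641 - 174) + 7224 = 16467 + 7224 = 23691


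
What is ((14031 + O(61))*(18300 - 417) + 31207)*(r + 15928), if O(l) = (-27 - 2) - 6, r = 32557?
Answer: 12136846412375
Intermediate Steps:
O(l) = -35 (O(l) = -29 - 6 = -35)
((14031 + O(61))*(18300 - 417) + 31207)*(r + 15928) = ((14031 - 35)*(18300 - 417) + 31207)*(32557 + 15928) = (13996*17883 + 31207)*48485 = (250290468 + 31207)*48485 = 250321675*48485 = 12136846412375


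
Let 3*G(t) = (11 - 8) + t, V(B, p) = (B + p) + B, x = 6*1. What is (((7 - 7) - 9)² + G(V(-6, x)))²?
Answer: 6400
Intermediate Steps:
x = 6
V(B, p) = p + 2*B
G(t) = 1 + t/3 (G(t) = ((11 - 8) + t)/3 = (3 + t)/3 = 1 + t/3)
(((7 - 7) - 9)² + G(V(-6, x)))² = (((7 - 7) - 9)² + (1 + (6 + 2*(-6))/3))² = ((0 - 9)² + (1 + (6 - 12)/3))² = ((-9)² + (1 + (⅓)*(-6)))² = (81 + (1 - 2))² = (81 - 1)² = 80² = 6400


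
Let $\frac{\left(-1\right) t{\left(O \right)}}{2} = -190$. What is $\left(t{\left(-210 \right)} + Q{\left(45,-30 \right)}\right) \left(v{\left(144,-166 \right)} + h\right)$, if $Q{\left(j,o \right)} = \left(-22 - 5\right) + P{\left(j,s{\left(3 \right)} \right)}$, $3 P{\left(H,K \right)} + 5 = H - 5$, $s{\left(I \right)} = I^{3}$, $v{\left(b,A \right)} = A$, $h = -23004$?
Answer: $- \frac{25347980}{3} \approx -8.4493 \cdot 10^{6}$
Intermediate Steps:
$t{\left(O \right)} = 380$ ($t{\left(O \right)} = \left(-2\right) \left(-190\right) = 380$)
$P{\left(H,K \right)} = - \frac{10}{3} + \frac{H}{3}$ ($P{\left(H,K \right)} = - \frac{5}{3} + \frac{H - 5}{3} = - \frac{5}{3} + \frac{-5 + H}{3} = - \frac{5}{3} + \left(- \frac{5}{3} + \frac{H}{3}\right) = - \frac{10}{3} + \frac{H}{3}$)
$Q{\left(j,o \right)} = - \frac{91}{3} + \frac{j}{3}$ ($Q{\left(j,o \right)} = \left(-22 - 5\right) + \left(- \frac{10}{3} + \frac{j}{3}\right) = -27 + \left(- \frac{10}{3} + \frac{j}{3}\right) = - \frac{91}{3} + \frac{j}{3}$)
$\left(t{\left(-210 \right)} + Q{\left(45,-30 \right)}\right) \left(v{\left(144,-166 \right)} + h\right) = \left(380 + \left(- \frac{91}{3} + \frac{1}{3} \cdot 45\right)\right) \left(-166 - 23004\right) = \left(380 + \left(- \frac{91}{3} + 15\right)\right) \left(-23170\right) = \left(380 - \frac{46}{3}\right) \left(-23170\right) = \frac{1094}{3} \left(-23170\right) = - \frac{25347980}{3}$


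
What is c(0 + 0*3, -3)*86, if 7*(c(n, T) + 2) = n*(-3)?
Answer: -172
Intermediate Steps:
c(n, T) = -2 - 3*n/7 (c(n, T) = -2 + (n*(-3))/7 = -2 + (-3*n)/7 = -2 - 3*n/7)
c(0 + 0*3, -3)*86 = (-2 - 3*(0 + 0*3)/7)*86 = (-2 - 3*(0 + 0)/7)*86 = (-2 - 3/7*0)*86 = (-2 + 0)*86 = -2*86 = -172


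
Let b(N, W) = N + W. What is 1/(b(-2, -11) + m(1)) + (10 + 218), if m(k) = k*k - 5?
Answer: 3875/17 ≈ 227.94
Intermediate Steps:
m(k) = -5 + k² (m(k) = k² - 5 = -5 + k²)
1/(b(-2, -11) + m(1)) + (10 + 218) = 1/((-2 - 11) + (-5 + 1²)) + (10 + 218) = 1/(-13 + (-5 + 1)) + 228 = 1/(-13 - 4) + 228 = 1/(-17) + 228 = -1/17 + 228 = 3875/17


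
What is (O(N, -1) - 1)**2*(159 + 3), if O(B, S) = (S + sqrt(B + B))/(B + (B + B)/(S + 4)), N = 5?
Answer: 141588/625 - 27216*sqrt(10)/625 ≈ 88.838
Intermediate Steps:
O(B, S) = (S + sqrt(2)*sqrt(B))/(B + 2*B/(4 + S)) (O(B, S) = (S + sqrt(2*B))/(B + (2*B)/(4 + S)) = (S + sqrt(2)*sqrt(B))/(B + 2*B/(4 + S)))
(O(N, -1) - 1)**2*(159 + 3) = (((-1)**2 + 4*(-1) + 4*sqrt(2)*sqrt(5) - sqrt(2)*sqrt(5))/(5*(6 - 1)) - 1)**2*(159 + 3) = ((1/5)*(1 - 4 + 4*sqrt(10) - sqrt(10))/5 - 1)**2*162 = ((1/5)*(1/5)*(-3 + 3*sqrt(10)) - 1)**2*162 = ((-3/25 + 3*sqrt(10)/25) - 1)**2*162 = (-28/25 + 3*sqrt(10)/25)**2*162 = 162*(-28/25 + 3*sqrt(10)/25)**2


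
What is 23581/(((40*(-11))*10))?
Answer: -23581/4400 ≈ -5.3593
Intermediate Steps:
23581/(((40*(-11))*10)) = 23581/((-440*10)) = 23581/(-4400) = 23581*(-1/4400) = -23581/4400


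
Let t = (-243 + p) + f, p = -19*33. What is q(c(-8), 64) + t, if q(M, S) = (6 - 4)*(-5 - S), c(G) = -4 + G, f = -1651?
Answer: -2659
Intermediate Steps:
p = -627
q(M, S) = -10 - 2*S (q(M, S) = 2*(-5 - S) = -10 - 2*S)
t = -2521 (t = (-243 - 627) - 1651 = -870 - 1651 = -2521)
q(c(-8), 64) + t = (-10 - 2*64) - 2521 = (-10 - 128) - 2521 = -138 - 2521 = -2659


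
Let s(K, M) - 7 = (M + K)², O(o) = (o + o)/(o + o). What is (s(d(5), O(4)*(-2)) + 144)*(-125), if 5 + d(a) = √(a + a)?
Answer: -26250 + 1750*√10 ≈ -20716.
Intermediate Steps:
O(o) = 1 (O(o) = (2*o)/((2*o)) = (2*o)*(1/(2*o)) = 1)
d(a) = -5 + √2*√a (d(a) = -5 + √(a + a) = -5 + √(2*a) = -5 + √2*√a)
s(K, M) = 7 + (K + M)² (s(K, M) = 7 + (M + K)² = 7 + (K + M)²)
(s(d(5), O(4)*(-2)) + 144)*(-125) = ((7 + ((-5 + √2*√5) + 1*(-2))²) + 144)*(-125) = ((7 + ((-5 + √10) - 2)²) + 144)*(-125) = ((7 + (-7 + √10)²) + 144)*(-125) = (151 + (-7 + √10)²)*(-125) = -18875 - 125*(-7 + √10)²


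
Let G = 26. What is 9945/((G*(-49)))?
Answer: -765/98 ≈ -7.8061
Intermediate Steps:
9945/((G*(-49))) = 9945/((26*(-49))) = 9945/(-1274) = 9945*(-1/1274) = -765/98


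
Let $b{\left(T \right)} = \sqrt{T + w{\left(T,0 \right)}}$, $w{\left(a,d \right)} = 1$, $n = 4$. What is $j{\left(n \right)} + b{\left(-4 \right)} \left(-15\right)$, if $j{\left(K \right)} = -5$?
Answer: $-5 - 15 i \sqrt{3} \approx -5.0 - 25.981 i$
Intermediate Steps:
$b{\left(T \right)} = \sqrt{1 + T}$ ($b{\left(T \right)} = \sqrt{T + 1} = \sqrt{1 + T}$)
$j{\left(n \right)} + b{\left(-4 \right)} \left(-15\right) = -5 + \sqrt{1 - 4} \left(-15\right) = -5 + \sqrt{-3} \left(-15\right) = -5 + i \sqrt{3} \left(-15\right) = -5 - 15 i \sqrt{3}$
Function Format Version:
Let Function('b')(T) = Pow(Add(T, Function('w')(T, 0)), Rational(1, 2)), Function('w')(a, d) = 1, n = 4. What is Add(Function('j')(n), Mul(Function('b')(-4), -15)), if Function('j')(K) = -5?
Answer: Add(-5, Mul(-15, I, Pow(3, Rational(1, 2)))) ≈ Add(-5.0000, Mul(-25.981, I))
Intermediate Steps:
Function('b')(T) = Pow(Add(1, T), Rational(1, 2)) (Function('b')(T) = Pow(Add(T, 1), Rational(1, 2)) = Pow(Add(1, T), Rational(1, 2)))
Add(Function('j')(n), Mul(Function('b')(-4), -15)) = Add(-5, Mul(Pow(Add(1, -4), Rational(1, 2)), -15)) = Add(-5, Mul(Pow(-3, Rational(1, 2)), -15)) = Add(-5, Mul(Mul(I, Pow(3, Rational(1, 2))), -15)) = Add(-5, Mul(-15, I, Pow(3, Rational(1, 2))))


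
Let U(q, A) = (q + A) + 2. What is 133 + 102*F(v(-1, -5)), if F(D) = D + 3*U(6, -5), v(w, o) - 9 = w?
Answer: 1867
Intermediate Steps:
U(q, A) = 2 + A + q (U(q, A) = (A + q) + 2 = 2 + A + q)
v(w, o) = 9 + w
F(D) = 9 + D (F(D) = D + 3*(2 - 5 + 6) = D + 3*3 = D + 9 = 9 + D)
133 + 102*F(v(-1, -5)) = 133 + 102*(9 + (9 - 1)) = 133 + 102*(9 + 8) = 133 + 102*17 = 133 + 1734 = 1867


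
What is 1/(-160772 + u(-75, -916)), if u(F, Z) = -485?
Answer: -1/161257 ≈ -6.2013e-6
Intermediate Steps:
1/(-160772 + u(-75, -916)) = 1/(-160772 - 485) = 1/(-161257) = -1/161257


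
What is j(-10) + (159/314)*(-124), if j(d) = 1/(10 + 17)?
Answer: -266009/4239 ≈ -62.753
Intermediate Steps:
j(d) = 1/27
j(-10) + (159/314)*(-124) = 1/27 + (159/314)*(-124) = 1/27 - 9858/157 = -266009/4239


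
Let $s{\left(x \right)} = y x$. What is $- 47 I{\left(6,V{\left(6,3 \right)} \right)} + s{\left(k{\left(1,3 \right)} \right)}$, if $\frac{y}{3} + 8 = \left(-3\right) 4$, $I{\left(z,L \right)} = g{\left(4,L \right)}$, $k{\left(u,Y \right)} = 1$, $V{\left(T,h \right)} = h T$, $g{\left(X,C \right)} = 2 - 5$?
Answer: $81$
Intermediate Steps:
$g{\left(X,C \right)} = -3$ ($g{\left(X,C \right)} = 2 - 5 = -3$)
$V{\left(T,h \right)} = T h$
$I{\left(z,L \right)} = -3$
$y = -60$ ($y = -24 + 3 \left(\left(-3\right) 4\right) = -24 + 3 \left(-12\right) = -24 - 36 = -60$)
$s{\left(x \right)} = - 60 x$
$- 47 I{\left(6,V{\left(6,3 \right)} \right)} + s{\left(k{\left(1,3 \right)} \right)} = \left(-47\right) \left(-3\right) - 60 = 141 - 60 = 81$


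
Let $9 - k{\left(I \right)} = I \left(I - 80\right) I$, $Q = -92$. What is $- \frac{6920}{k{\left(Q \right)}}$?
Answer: $- \frac{6920}{1455817} \approx -0.0047533$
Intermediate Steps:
$k{\left(I \right)} = 9 - I^{2} \left(-80 + I\right)$ ($k{\left(I \right)} = 9 - I \left(I - 80\right) I = 9 - I \left(-80 + I\right) I = 9 - I^{2} \left(-80 + I\right)$)
$- \frac{6920}{k{\left(Q \right)}} = - \frac{6920}{9 - \left(-92\right)^{3} + 80 \left(-92\right)^{2}} = - \frac{6920}{9 - -778688 + 80 \cdot 8464} = - \frac{6920}{9 + 778688 + 677120} = - \frac{6920}{1455817}$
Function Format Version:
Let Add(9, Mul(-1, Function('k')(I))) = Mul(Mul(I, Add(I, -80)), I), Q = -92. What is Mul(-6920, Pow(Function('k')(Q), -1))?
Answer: Rational(-6920, 1455817) ≈ -0.0047533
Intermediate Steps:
Function('k')(I) = Add(9, Mul(-1, Pow(I, 2), Add(-80, I))) (Function('k')(I) = Add(9, Mul(-1, Mul(Mul(I, Add(I, -80)), I))) = Add(9, Mul(-1, Mul(Mul(I, Add(-80, I)), I))) = Add(9, Mul(-1, Mul(Pow(I, 2), Add(-80, I)))) = Add(9, Mul(-1, Pow(I, 2), Add(-80, I))))
Mul(-6920, Pow(Function('k')(Q), -1)) = Mul(-6920, Pow(Add(9, Mul(-1, Pow(-92, 3)), Mul(80, Pow(-92, 2))), -1)) = Mul(-6920, Pow(Add(9, Mul(-1, -778688), Mul(80, 8464)), -1)) = Mul(-6920, Pow(Add(9, 778688, 677120), -1)) = Mul(-6920, Pow(1455817, -1)) = Mul(-6920, Rational(1, 1455817)) = Rational(-6920, 1455817)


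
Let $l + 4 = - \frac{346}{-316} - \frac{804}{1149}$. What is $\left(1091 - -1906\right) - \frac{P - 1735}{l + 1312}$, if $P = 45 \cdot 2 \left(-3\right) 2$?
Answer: $\frac{18263755513}{6090479} \approx 2998.7$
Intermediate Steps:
$l = - \frac{218141}{60514}$ ($l = -4 - \left(- \frac{173}{158} + \frac{268}{383}\right) = -4 - - \frac{23915}{60514} = -4 + \left(\frac{173}{158} - \frac{268}{383}\right) = -4 + \frac{23915}{60514} = - \frac{218141}{60514} \approx -3.6048$)
$P = -540$ ($P = 45 \left(\left(-6\right) 2\right) = 45 \left(-12\right) = -540$)
$\left(1091 - -1906\right) - \frac{P - 1735}{l + 1312} = \left(1091 - -1906\right) - \frac{-540 - 1735}{- \frac{218141}{60514} + 1312} = \left(1091 + 1906\right) - - \frac{2275}{\frac{79176227}{60514}} = 2997 - \left(-2275\right) \frac{60514}{79176227} = 2997 - - \frac{10589950}{6090479} = 2997 + \frac{10589950}{6090479} = \frac{18263755513}{6090479}$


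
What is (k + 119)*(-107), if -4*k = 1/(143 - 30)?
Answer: -5755209/452 ≈ -12733.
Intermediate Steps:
k = -1/452 (k = -1/(4*(143 - 30)) = -¼/113 = -¼*1/113 = -1/452 ≈ -0.0022124)
(k + 119)*(-107) = (-1/452 + 119)*(-107) = (53787/452)*(-107) = -5755209/452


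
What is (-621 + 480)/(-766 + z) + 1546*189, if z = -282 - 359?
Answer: 137039033/469 ≈ 2.9219e+5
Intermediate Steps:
z = -641
(-621 + 480)/(-766 + z) + 1546*189 = (-621 + 480)/(-766 - 641) + 1546*189 = -141/(-1407) + 292194 = -141*(-1/1407) + 292194 = 47/469 + 292194 = 137039033/469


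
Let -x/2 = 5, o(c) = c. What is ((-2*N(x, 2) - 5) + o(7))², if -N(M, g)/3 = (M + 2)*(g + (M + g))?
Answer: 84100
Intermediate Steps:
x = -10 (x = -2*5 = -10)
N(M, g) = -3*(2 + M)*(M + 2*g) (N(M, g) = -3*(M + 2)*(g + (M + g)) = -3*(2 + M)*(M + 2*g))
((-2*N(x, 2) - 5) + o(7))² = ((-2*(-12*2 - 6*(-10) - 3*(-10)² - 6*(-10)*2) - 5) + 7)² = ((-2*(-24 + 60 - 3*100 + 120) - 5) + 7)² = ((-2*(-24 + 60 - 300 + 120) - 5) + 7)² = ((-2*(-144) - 5) + 7)² = ((288 - 5) + 7)² = (283 + 7)² = 290² = 84100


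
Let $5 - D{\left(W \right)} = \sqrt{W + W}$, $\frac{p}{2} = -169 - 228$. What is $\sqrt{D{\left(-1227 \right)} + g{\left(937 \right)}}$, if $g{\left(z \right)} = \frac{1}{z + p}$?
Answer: $\frac{\sqrt{102388 - 20449 i \sqrt{2454}}}{143} \approx 5.2344 - 4.732 i$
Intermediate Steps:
$p = -794$ ($p = 2 \left(-169 - 228\right) = 2 \left(-397\right) = -794$)
$g{\left(z \right)} = \frac{1}{-794 + z}$ ($g{\left(z \right)} = \frac{1}{z - 794} = \frac{1}{-794 + z}$)
$D{\left(W \right)} = 5 - \sqrt{2} \sqrt{W}$ ($D{\left(W \right)} = 5 - \sqrt{W + W} = 5 - \sqrt{2 W} = 5 - \sqrt{2} \sqrt{W}$)
$\sqrt{D{\left(-1227 \right)} + g{\left(937 \right)}} = \sqrt{\left(5 - \sqrt{2} \sqrt{-1227}\right) + \frac{1}{-794 + 937}} = \sqrt{\left(5 - \sqrt{2} i \sqrt{1227}\right) + \frac{1}{143}} = \sqrt{\left(5 - i \sqrt{2454}\right) + \frac{1}{143}} = \sqrt{\frac{716}{143} - i \sqrt{2454}}$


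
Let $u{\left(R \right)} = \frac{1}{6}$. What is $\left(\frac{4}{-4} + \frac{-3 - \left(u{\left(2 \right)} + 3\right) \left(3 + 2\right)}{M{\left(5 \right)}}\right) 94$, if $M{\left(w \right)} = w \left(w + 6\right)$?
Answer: $- \frac{20821}{165} \approx -126.19$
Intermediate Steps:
$u{\left(R \right)} = \frac{1}{6}$
$M{\left(w \right)} = w \left(6 + w\right)$
$\left(\frac{4}{-4} + \frac{-3 - \left(u{\left(2 \right)} + 3\right) \left(3 + 2\right)}{M{\left(5 \right)}}\right) 94 = \left(\frac{4}{-4} + \frac{-3 - \left(\frac{1}{6} + 3\right) \left(3 + 2\right)}{5 \left(6 + 5\right)}\right) 94 = \left(4 \left(- \frac{1}{4}\right) + \frac{-3 - \frac{19}{6} \cdot 5}{5 \cdot 11}\right) 94 = \left(-1 + \frac{-3 - \frac{95}{6}}{55}\right) 94 = \left(-1 + \left(-3 - \frac{95}{6}\right) \frac{1}{55}\right) 94 = \left(-1 - \frac{113}{330}\right) 94 = \left(- \frac{443}{330}\right) 94 = - \frac{20821}{165}$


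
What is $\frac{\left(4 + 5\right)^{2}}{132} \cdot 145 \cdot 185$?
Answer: $\frac{724275}{44} \approx 16461.0$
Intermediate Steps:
$\frac{\left(4 + 5\right)^{2}}{132} \cdot 145 \cdot 185 = 9^{2} \cdot \frac{1}{132} \cdot 145 \cdot 185 = 81 \cdot \frac{1}{132} \cdot 145 \cdot 185 = \frac{27}{44} \cdot 145 \cdot 185 = \frac{3915}{44} \cdot 185 = \frac{724275}{44}$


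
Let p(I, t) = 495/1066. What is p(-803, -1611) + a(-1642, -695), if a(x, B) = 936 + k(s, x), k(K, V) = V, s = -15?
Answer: -752101/1066 ≈ -705.54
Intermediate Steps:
p(I, t) = 495/1066 (p(I, t) = 495*(1/1066) = 495/1066)
a(x, B) = 936 + x
p(-803, -1611) + a(-1642, -695) = 495/1066 + (936 - 1642) = 495/1066 - 706 = -752101/1066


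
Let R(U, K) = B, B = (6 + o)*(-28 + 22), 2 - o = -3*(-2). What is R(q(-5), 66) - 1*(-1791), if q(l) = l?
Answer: 1779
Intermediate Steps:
o = -4 (o = 2 - (-3)*(-2) = 2 - 1*6 = 2 - 6 = -4)
B = -12 (B = (6 - 4)*(-28 + 22) = 2*(-6) = -12)
R(U, K) = -12
R(q(-5), 66) - 1*(-1791) = -12 - 1*(-1791) = -12 + 1791 = 1779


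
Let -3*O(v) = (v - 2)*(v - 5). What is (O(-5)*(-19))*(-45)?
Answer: -19950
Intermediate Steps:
O(v) = -(-5 + v)*(-2 + v)/3 (O(v) = -(v - 2)*(v - 5)/3 = -(-2 + v)*(-5 + v)/3 = -(-5 + v)*(-2 + v)/3)
(O(-5)*(-19))*(-45) = ((-10/3 - 1/3*(-5)**2 + (7/3)*(-5))*(-19))*(-45) = ((-10/3 - 1/3*25 - 35/3)*(-19))*(-45) = ((-10/3 - 25/3 - 35/3)*(-19))*(-45) = -70/3*(-19)*(-45) = (1330/3)*(-45) = -19950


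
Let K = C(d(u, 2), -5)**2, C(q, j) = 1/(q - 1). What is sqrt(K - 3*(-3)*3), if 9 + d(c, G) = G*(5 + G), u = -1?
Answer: sqrt(433)/4 ≈ 5.2022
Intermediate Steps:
d(c, G) = -9 + G*(5 + G)
C(q, j) = 1/(-1 + q)
K = 1/16 (K = (1/(-1 + (-9 + 2**2 + 5*2)))**2 = (1/(-1 + (-9 + 4 + 10)))**2 = (1/(-1 + 5))**2 = (1/4)**2 = 1/16 ≈ 0.062500)
sqrt(K - 3*(-3)*3) = sqrt(1/16 - 3*(-3)*3) = sqrt(1/16 + 9*3) = sqrt(1/16 + 27) = sqrt(433/16) = sqrt(433)/4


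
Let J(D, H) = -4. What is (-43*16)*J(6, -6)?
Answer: 2752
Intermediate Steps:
(-43*16)*J(6, -6) = -43*16*(-4) = -688*(-4) = 2752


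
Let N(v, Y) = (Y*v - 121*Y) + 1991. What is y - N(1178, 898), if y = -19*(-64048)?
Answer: 265735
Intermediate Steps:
N(v, Y) = 1991 - 121*Y + Y*v (N(v, Y) = (-121*Y + Y*v) + 1991 = 1991 - 121*Y + Y*v)
y = 1216912
y - N(1178, 898) = 1216912 - (1991 - 121*898 + 898*1178) = 1216912 - (1991 - 108658 + 1057844) = 1216912 - 1*951177 = 1216912 - 951177 = 265735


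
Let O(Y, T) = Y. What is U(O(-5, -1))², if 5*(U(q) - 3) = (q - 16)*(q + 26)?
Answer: 181476/25 ≈ 7259.0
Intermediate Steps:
U(q) = 3 + (-16 + q)*(26 + q)/5 (U(q) = 3 + ((q - 16)*(q + 26))/5 = 3 + ((-16 + q)*(26 + q))/5 = 3 + (-16 + q)*(26 + q)/5)
U(O(-5, -1))² = (-401/5 + 2*(-5) + (⅕)*(-5)²)² = (-401/5 - 10 + (⅕)*25)² = (-401/5 - 10 + 5)² = (-426/5)² = 181476/25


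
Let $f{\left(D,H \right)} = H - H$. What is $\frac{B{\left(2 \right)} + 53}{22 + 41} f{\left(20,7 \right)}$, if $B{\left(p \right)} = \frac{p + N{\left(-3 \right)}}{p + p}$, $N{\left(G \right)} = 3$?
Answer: $0$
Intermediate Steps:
$f{\left(D,H \right)} = 0$
$B{\left(p \right)} = \frac{3 + p}{2 p}$ ($B{\left(p \right)} = \frac{p + 3}{p + p} = \frac{3 + p}{2 p}$)
$\frac{B{\left(2 \right)} + 53}{22 + 41} f{\left(20,7 \right)} = \frac{\frac{3 + 2}{2 \cdot 2} + 53}{22 + 41} \cdot 0 = \frac{\frac{1}{2} \cdot \frac{1}{2} \cdot 5 + 53}{63} \cdot 0 = \left(\frac{5}{4} + 53\right) \frac{1}{63} \cdot 0 = \frac{217}{4} \cdot \frac{1}{63} \cdot 0 = \frac{31}{36} \cdot 0 = 0$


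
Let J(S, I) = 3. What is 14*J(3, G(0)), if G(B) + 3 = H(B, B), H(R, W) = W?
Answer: 42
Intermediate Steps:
G(B) = -3 + B
14*J(3, G(0)) = 14*3 = 42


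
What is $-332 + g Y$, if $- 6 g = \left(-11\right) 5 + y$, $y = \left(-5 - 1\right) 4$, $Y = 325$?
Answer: $\frac{23683}{6} \approx 3947.2$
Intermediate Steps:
$y = -24$ ($y = \left(-6\right) 4 = -24$)
$g = \frac{79}{6}$ ($g = - \frac{\left(-11\right) 5 - 24}{6} = - \frac{-55 - 24}{6} = \left(- \frac{1}{6}\right) \left(-79\right) = \frac{79}{6} \approx 13.167$)
$-332 + g Y = -332 + \frac{79}{6} \cdot 325 = -332 + \frac{25675}{6} = \frac{23683}{6}$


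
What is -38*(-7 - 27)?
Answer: 1292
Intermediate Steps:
-38*(-7 - 27) = -38*(-34) = 1292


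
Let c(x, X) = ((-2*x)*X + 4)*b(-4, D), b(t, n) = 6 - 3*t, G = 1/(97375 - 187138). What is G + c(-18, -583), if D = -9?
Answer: -33904562257/89763 ≈ -3.7771e+5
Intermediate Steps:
G = -1/89763 (G = 1/(-89763) = -1/89763 ≈ -1.1140e-5)
c(x, X) = 72 - 36*X*x (c(x, X) = ((-2*x)*X + 4)*(6 - 3*(-4)) = (-2*X*x + 4)*(6 + 12) = (4 - 2*X*x)*18 = 72 - 36*X*x)
G + c(-18, -583) = -1/89763 + (72 - 36*(-583)*(-18)) = -1/89763 + (72 - 377784) = -1/89763 - 377712 = -33904562257/89763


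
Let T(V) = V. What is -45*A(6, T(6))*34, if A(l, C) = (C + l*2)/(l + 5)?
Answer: -27540/11 ≈ -2503.6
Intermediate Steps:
A(l, C) = (C + 2*l)/(5 + l)
-45*A(6, T(6))*34 = -45*(6 + 2*6)/(5 + 6)*34 = -45*(6 + 12)/11*34 = -45*18/11*34 = -810/11*34 = -27540/11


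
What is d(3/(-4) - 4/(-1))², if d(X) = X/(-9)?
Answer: 169/1296 ≈ 0.13040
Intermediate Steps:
d(X) = -X/9 (d(X) = X*(-⅑) = -X/9)
d(3/(-4) - 4/(-1))² = (-(3/(-4) - 4/(-1))/9)² = (-(3*(-¼) - 4*(-1))/9)² = (-(-¾ + 4)/9)² = (-⅑*13/4)² = (-13/36)² = 169/1296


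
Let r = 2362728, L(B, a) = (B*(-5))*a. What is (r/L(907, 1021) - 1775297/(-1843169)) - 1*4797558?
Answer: -40943822311185566207/8534305614715 ≈ -4.7976e+6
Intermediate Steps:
L(B, a) = -5*B*a (L(B, a) = (-5*B)*a = -5*B*a)
(r/L(907, 1021) - 1775297/(-1843169)) - 1*4797558 = (2362728/((-5*907*1021)) - 1775297/(-1843169)) - 1*4797558 = (2362728/(-4630235) - 1775297*(-1/1843169)) - 4797558 = (2362728*(-1/4630235) + 1775297/1843169) - 4797558 = (-2362728/4630235 + 1775297/1843169) - 4797558 = 3865135299763/8534305614715 - 4797558 = -40943822311185566207/8534305614715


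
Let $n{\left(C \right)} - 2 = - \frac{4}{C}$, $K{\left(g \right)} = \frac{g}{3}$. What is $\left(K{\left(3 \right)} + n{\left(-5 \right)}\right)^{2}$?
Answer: $\frac{361}{25} \approx 14.44$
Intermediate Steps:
$K{\left(g \right)} = \frac{g}{3}$ ($K{\left(g \right)} = g \frac{1}{3} = \frac{g}{3}$)
$n{\left(C \right)} = 2 - \frac{4}{C}$
$\left(K{\left(3 \right)} + n{\left(-5 \right)}\right)^{2} = \left(\frac{1}{3} \cdot 3 + \left(2 - \frac{4}{-5}\right)\right)^{2} = \left(1 + \left(2 - - \frac{4}{5}\right)\right)^{2} = \left(1 + \left(2 + \frac{4}{5}\right)\right)^{2} = \left(1 + \frac{14}{5}\right)^{2} = \left(\frac{19}{5}\right)^{2} = \frac{361}{25}$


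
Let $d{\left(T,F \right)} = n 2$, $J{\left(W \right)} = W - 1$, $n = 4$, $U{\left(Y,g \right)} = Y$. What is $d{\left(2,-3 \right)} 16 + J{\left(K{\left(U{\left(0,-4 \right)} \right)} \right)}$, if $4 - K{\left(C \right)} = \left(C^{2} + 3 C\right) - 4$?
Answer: $135$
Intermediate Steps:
$K{\left(C \right)} = 8 - C^{2} - 3 C$ ($K{\left(C \right)} = 4 - \left(\left(C^{2} + 3 C\right) - 4\right) = 4 - \left(-4 + C^{2} + 3 C\right) = 8 - C^{2} - 3 C$)
$J{\left(W \right)} = -1 + W$
$d{\left(T,F \right)} = 8$ ($d{\left(T,F \right)} = 4 \cdot 2 = 8$)
$d{\left(2,-3 \right)} 16 + J{\left(K{\left(U{\left(0,-4 \right)} \right)} \right)} = 8 \cdot 16 - -7 = 128 + \left(-1 + \left(8 - 0 + 0\right)\right) = 128 + \left(-1 + \left(8 + 0 + 0\right)\right) = 128 + \left(-1 + 8\right) = 128 + 7 = 135$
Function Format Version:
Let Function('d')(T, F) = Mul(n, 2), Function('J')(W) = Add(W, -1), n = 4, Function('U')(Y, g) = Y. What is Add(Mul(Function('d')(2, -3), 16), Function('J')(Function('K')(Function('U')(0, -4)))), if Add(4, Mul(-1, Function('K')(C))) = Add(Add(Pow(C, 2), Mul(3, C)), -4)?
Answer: 135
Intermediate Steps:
Function('K')(C) = Add(8, Mul(-1, Pow(C, 2)), Mul(-3, C)) (Function('K')(C) = Add(4, Mul(-1, Add(Add(Pow(C, 2), Mul(3, C)), -4))) = Add(4, Mul(-1, Add(-4, Pow(C, 2), Mul(3, C)))) = Add(4, Add(4, Mul(-1, Pow(C, 2)), Mul(-3, C))) = Add(8, Mul(-1, Pow(C, 2)), Mul(-3, C)))
Function('J')(W) = Add(-1, W)
Function('d')(T, F) = 8 (Function('d')(T, F) = Mul(4, 2) = 8)
Add(Mul(Function('d')(2, -3), 16), Function('J')(Function('K')(Function('U')(0, -4)))) = Add(Mul(8, 16), Add(-1, Add(8, Mul(-1, Pow(0, 2)), Mul(-3, 0)))) = Add(128, Add(-1, Add(8, Mul(-1, 0), 0))) = Add(128, Add(-1, Add(8, 0, 0))) = Add(128, Add(-1, 8)) = Add(128, 7) = 135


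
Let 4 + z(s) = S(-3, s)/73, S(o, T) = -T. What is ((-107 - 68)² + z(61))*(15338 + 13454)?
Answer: 64357951424/73 ≈ 8.8162e+8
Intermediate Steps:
z(s) = -4 - s/73
((-107 - 68)² + z(61))*(15338 + 13454) = ((-107 - 68)² + (-4 - 1/73*61))*(15338 + 13454) = ((-175)² + (-4 - 61/73))*28792 = (30625 - 353/73)*28792 = (2235272/73)*28792 = 64357951424/73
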